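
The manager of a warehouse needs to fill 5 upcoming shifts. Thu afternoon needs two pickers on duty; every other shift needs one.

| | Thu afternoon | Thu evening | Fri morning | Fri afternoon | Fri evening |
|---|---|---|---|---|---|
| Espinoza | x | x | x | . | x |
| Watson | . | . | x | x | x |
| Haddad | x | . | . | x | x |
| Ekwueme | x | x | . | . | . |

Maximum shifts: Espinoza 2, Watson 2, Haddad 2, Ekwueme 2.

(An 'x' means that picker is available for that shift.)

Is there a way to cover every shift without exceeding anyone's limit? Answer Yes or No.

Yes

One valid schedule: Thu afternoon→Haddad+Ekwueme, Thu evening→Espinoza, Fri morning→Espinoza, Fri afternoon→Watson, Fri evening→Watson.
Loads: Espinoza 2/2, Watson 2/2, Haddad 1/2, Ekwueme 1/2 — all within limits.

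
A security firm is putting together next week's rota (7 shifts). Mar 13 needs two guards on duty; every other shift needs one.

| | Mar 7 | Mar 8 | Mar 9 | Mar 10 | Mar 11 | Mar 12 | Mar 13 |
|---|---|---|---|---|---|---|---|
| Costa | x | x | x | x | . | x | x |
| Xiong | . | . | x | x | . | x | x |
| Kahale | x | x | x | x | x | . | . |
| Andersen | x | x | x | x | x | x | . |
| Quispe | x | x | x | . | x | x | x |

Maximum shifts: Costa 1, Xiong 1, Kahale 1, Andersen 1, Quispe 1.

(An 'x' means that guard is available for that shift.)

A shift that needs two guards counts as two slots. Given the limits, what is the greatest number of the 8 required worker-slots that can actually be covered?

Total capacity across all guards is 1+1+1+1+1 = 5, and 8 slots are needed, so at most 5 can be filled.
An assignment achieving 5: Mar 7→Andersen, Mar 8→Quispe, Mar 11→Kahale, Mar 13→Costa+Xiong.
Loads: Costa 1/1, Xiong 1/1, Kahale 1/1, Andersen 1/1, Quispe 1/1.

5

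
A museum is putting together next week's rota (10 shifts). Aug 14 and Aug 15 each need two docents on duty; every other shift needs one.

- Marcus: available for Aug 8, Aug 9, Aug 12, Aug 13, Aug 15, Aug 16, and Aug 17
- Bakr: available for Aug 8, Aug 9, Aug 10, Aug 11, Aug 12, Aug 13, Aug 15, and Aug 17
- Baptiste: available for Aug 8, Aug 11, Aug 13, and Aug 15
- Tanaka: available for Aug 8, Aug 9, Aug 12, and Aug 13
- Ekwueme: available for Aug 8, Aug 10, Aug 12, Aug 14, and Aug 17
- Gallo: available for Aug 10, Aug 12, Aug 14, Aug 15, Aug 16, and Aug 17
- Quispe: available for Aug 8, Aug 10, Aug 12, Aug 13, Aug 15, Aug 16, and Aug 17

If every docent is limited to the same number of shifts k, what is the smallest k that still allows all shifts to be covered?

With 7 docents and 12 worker-slots to fill, someone must work at least ⌈12/7⌉ = 2 shifts, so k ≥ 2.
k = 2 works: Aug 8→Baptiste, Aug 9→Marcus, Aug 10→Bakr, Aug 11→Bakr, Aug 12→Tanaka, Aug 13→Baptiste, Aug 14→Ekwueme+Gallo, Aug 15→Gallo+Quispe, Aug 16→Marcus, Aug 17→Ekwueme.
Loads: Marcus 2, Bakr 2, Baptiste 2, Tanaka 1, Ekwueme 2, Gallo 2, Quispe 1 — all ≤ 2.

2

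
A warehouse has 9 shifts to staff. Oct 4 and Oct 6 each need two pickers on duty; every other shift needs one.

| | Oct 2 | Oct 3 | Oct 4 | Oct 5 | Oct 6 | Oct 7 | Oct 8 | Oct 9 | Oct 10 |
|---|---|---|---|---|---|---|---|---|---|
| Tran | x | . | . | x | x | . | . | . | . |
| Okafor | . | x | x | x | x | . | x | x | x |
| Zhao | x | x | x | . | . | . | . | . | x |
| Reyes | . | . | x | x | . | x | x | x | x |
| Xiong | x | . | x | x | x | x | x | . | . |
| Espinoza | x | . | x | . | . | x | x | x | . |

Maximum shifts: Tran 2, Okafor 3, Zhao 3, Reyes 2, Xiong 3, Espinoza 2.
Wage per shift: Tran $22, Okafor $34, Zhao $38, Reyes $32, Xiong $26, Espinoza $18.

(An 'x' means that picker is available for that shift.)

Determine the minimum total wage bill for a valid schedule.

$290

Picking the cheapest available picker for each shift independently would cost $252, but that ignores the shift limits.
An optimal schedule: Oct 2→Tran, Oct 3→Okafor, Oct 4→Reyes+Okafor, Oct 5→Xiong, Oct 6→Tran+Xiong, Oct 7→Espinoza, Oct 8→Xiong, Oct 9→Espinoza, Oct 10→Reyes.
Total: 22 + 34 + 32 + 34 + 26 + 22 + 26 + 18 + 26 + 18 + 32 = $290.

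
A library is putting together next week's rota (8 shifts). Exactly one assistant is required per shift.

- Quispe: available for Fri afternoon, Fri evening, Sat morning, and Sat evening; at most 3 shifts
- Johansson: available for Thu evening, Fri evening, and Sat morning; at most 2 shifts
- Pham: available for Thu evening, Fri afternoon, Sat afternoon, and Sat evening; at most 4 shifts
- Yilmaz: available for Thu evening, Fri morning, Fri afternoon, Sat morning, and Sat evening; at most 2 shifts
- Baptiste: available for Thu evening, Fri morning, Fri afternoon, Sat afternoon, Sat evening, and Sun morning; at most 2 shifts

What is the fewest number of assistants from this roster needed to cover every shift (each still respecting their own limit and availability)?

3

8 slots to fill and no one can take more than 4, so at least ⌈8/4⌉ = 2 assistants are needed.
Any 2 assistants together have capacity at most 4+3 = 7 < 8 slots, so 2 can never suffice.
Quispe, Pham, and Baptiste alone can cover everything: Thu evening→Pham, Fri morning→Baptiste, Fri afternoon→Quispe, Fri evening→Quispe, Sat morning→Quispe, Sat afternoon→Pham, Sat evening→Pham, Sun morning→Baptiste.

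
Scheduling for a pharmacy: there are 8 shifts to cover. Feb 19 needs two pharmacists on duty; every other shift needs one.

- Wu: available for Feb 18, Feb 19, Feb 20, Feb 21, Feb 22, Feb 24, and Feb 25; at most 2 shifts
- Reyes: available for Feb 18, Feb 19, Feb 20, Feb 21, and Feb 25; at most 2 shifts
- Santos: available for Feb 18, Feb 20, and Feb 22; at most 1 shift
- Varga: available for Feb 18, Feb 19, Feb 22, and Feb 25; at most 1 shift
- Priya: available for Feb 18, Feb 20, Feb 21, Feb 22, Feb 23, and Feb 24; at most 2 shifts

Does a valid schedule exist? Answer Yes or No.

Total capacity is 2+2+1+1+2 = 8 but 9 worker-slots are needed — infeasible.

No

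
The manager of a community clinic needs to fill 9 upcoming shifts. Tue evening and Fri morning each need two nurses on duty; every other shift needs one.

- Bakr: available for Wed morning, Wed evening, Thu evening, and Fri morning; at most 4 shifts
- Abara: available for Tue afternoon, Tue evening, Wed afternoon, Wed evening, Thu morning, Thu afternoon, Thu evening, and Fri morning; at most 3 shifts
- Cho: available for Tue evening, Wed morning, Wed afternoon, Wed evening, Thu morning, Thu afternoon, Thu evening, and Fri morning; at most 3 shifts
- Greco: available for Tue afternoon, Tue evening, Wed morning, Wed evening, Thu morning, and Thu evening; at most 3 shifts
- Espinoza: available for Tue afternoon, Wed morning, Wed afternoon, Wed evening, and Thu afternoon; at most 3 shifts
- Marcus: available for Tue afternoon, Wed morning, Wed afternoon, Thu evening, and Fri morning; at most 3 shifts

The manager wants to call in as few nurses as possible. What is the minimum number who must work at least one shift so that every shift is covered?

11 slots to fill and no one can take more than 4, so at least ⌈11/4⌉ = 3 nurses are needed.
Any 3 nurses together have capacity at most 4+3+3 = 10 < 11 slots, so 3 can never suffice.
Bakr, Abara, Cho, and Greco alone can cover everything: Tue afternoon→Abara, Tue evening→Cho+Greco, Wed morning→Bakr, Wed afternoon→Abara, Wed evening→Bakr, Thu morning→Cho, Thu afternoon→Abara, Thu evening→Bakr, Fri morning→Bakr+Cho.

4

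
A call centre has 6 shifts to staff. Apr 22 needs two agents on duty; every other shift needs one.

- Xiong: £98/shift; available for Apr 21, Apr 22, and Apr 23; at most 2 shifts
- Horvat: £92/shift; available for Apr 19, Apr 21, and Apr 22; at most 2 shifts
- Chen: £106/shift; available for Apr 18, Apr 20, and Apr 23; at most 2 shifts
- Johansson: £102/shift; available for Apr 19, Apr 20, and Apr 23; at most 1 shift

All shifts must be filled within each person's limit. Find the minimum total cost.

£694

Apr 18 can only be covered by Chen, so that assignment is forced.
Apr 22 can only be covered by Xiong and Horvat, so that assignment is forced.
Picking the cheapest available agent for each shift independently would cost £680, but that ignores the shift limits.
An optimal schedule: Apr 18→Chen, Apr 19→Horvat, Apr 20→Chen, Apr 21→Xiong, Apr 22→Xiong+Horvat, Apr 23→Johansson.
Total: 106 + 92 + 106 + 98 + 98 + 92 + 102 = £694.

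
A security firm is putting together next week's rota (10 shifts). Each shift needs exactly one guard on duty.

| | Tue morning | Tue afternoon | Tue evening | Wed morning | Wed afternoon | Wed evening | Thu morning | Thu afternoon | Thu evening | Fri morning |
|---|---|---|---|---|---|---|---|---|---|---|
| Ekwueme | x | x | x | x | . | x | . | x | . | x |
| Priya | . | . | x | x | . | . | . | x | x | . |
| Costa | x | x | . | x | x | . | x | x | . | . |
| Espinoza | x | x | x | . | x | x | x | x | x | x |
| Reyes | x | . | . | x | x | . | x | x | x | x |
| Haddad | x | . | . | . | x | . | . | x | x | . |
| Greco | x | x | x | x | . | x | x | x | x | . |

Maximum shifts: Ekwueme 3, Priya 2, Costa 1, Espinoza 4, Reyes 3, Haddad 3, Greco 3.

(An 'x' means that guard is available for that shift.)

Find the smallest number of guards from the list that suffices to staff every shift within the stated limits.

10 slots to fill and no one can take more than 4, so at least ⌈10/4⌉ = 3 guards are needed.
Ekwueme, Espinoza, and Reyes alone can cover everything: Tue morning→Reyes, Tue afternoon→Ekwueme, Tue evening→Ekwueme, Wed morning→Ekwueme, Wed afternoon→Espinoza, Wed evening→Espinoza, Thu morning→Espinoza, Thu afternoon→Reyes, Thu evening→Espinoza, Fri morning→Reyes.

3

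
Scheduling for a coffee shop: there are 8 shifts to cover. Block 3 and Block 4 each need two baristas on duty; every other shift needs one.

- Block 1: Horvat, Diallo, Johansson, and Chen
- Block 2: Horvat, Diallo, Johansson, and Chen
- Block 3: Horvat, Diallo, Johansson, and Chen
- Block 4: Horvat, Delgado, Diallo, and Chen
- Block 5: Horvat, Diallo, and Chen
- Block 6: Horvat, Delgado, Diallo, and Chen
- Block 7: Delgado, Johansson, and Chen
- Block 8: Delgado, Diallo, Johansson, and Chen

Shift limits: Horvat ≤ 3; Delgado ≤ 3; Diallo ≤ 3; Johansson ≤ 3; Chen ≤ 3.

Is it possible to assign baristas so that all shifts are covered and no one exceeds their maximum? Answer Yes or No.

One valid schedule: Block 1→Horvat, Block 2→Horvat, Block 3→Diallo+Johansson, Block 4→Diallo+Chen, Block 5→Horvat, Block 6→Delgado, Block 7→Delgado, Block 8→Delgado.
Loads: Horvat 3/3, Delgado 3/3, Diallo 2/3, Johansson 1/3, Chen 1/3 — all within limits.

Yes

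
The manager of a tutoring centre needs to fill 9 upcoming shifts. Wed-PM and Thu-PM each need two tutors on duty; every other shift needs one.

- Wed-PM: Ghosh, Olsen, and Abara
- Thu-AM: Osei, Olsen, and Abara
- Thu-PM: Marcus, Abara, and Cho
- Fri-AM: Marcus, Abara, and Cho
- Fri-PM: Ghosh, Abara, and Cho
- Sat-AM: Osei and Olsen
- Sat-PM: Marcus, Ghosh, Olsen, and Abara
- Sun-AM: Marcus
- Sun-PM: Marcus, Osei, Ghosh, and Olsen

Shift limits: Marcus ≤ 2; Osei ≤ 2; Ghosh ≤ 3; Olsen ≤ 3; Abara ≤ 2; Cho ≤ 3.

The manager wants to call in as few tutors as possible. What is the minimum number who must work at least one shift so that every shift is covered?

11 slots to fill and no one can take more than 3, so at least ⌈11/3⌉ = 4 tutors are needed.
Marcus, Ghosh, Olsen, and Cho alone can cover everything: Wed-PM→Ghosh+Olsen, Thu-AM→Olsen, Thu-PM→Marcus+Cho, Fri-AM→Cho, Fri-PM→Cho, Sat-AM→Olsen, Sat-PM→Ghosh, Sun-AM→Marcus, Sun-PM→Ghosh.

4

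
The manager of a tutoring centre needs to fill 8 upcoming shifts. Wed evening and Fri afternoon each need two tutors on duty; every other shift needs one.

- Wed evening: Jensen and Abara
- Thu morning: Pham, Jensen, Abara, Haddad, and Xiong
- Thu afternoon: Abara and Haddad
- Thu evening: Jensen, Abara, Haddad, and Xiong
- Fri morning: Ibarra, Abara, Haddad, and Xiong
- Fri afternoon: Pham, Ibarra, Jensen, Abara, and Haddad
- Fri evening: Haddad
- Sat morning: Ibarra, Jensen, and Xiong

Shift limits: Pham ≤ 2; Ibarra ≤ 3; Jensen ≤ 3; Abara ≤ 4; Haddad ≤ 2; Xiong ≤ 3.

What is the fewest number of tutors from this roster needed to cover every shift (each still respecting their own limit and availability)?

4

10 slots to fill and no one can take more than 4, so at least ⌈10/4⌉ = 3 tutors are needed.
No set of 3 tutors can cover every shift (each such set leaves at least one shift with no one available or exceeds a cap).
Pham, Jensen, Abara, and Haddad alone can cover everything: Wed evening→Jensen+Abara, Thu morning→Pham, Thu afternoon→Abara, Thu evening→Jensen, Fri morning→Abara, Fri afternoon→Pham+Abara, Fri evening→Haddad, Sat morning→Jensen.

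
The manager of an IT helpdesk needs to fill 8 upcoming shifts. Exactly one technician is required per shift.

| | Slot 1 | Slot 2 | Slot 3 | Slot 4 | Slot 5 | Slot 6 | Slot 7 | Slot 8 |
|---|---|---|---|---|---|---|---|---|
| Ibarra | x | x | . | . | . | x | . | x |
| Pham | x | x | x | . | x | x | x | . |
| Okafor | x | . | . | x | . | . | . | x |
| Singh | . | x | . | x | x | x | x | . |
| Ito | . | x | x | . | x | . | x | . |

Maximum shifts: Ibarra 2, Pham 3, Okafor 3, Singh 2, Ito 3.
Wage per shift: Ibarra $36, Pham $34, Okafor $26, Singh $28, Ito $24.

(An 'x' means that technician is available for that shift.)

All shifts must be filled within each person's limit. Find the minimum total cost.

Picking the cheapest available technician for each shift independently would cost $202, but that ignores the shift limits.
An optimal schedule: Slot 1→Okafor, Slot 2→Singh, Slot 3→Ito, Slot 4→Okafor, Slot 5→Ito, Slot 6→Singh, Slot 7→Ito, Slot 8→Okafor.
Total: 26 + 28 + 24 + 26 + 24 + 28 + 24 + 26 = $206.

$206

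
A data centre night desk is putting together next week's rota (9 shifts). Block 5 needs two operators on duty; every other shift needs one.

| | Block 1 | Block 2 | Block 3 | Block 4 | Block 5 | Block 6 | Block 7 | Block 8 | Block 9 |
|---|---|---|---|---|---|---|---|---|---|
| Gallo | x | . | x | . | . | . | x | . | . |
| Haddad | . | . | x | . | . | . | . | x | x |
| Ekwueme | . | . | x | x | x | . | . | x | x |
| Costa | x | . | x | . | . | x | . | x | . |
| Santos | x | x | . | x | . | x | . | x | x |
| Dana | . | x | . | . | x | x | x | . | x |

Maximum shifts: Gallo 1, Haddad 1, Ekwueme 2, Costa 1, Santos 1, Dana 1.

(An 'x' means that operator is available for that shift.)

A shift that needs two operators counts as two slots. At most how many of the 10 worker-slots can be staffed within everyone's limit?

7

Total capacity across all operators is 1+1+2+1+1+1 = 7, and 10 slots are needed, so at most 7 can be filled.
An assignment achieving 7: Block 1→Costa, Block 2→Santos, Block 3→Haddad, Block 4→Ekwueme, Block 5→Ekwueme+Dana, Block 7→Gallo.
Loads: Gallo 1/1, Haddad 1/1, Ekwueme 2/2, Costa 1/1, Santos 1/1, Dana 1/1.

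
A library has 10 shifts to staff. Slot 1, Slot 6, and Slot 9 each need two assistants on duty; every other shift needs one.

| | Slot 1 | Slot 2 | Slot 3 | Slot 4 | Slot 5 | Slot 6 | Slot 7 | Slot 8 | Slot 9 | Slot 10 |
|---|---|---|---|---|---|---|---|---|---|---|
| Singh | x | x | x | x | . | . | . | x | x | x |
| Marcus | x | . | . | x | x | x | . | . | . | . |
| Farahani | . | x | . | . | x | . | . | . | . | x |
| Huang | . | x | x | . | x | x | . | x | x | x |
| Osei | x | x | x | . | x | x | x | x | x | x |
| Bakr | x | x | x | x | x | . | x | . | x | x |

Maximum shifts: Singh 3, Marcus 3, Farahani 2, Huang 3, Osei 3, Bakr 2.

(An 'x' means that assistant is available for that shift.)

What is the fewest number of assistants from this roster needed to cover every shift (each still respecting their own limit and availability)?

5

13 slots to fill and no one can take more than 3, so at least ⌈13/3⌉ = 5 assistants are needed.
Singh, Marcus, Farahani, Huang, and Osei alone can cover everything: Slot 1→Singh+Marcus, Slot 2→Farahani, Slot 3→Singh, Slot 4→Singh, Slot 5→Marcus, Slot 6→Marcus+Huang, Slot 7→Osei, Slot 8→Huang, Slot 9→Huang+Osei, Slot 10→Farahani.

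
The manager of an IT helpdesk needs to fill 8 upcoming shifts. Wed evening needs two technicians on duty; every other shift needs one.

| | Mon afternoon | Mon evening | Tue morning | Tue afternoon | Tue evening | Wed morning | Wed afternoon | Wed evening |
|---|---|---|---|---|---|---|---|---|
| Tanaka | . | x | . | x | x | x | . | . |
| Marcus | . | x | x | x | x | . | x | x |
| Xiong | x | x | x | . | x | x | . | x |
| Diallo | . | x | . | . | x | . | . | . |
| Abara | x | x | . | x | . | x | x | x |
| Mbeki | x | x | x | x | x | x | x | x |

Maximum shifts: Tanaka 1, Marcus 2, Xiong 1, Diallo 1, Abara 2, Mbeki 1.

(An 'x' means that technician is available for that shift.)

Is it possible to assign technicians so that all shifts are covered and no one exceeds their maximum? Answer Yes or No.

No

Total capacity is 1+2+1+1+2+1 = 8 but 9 worker-slots are needed — infeasible.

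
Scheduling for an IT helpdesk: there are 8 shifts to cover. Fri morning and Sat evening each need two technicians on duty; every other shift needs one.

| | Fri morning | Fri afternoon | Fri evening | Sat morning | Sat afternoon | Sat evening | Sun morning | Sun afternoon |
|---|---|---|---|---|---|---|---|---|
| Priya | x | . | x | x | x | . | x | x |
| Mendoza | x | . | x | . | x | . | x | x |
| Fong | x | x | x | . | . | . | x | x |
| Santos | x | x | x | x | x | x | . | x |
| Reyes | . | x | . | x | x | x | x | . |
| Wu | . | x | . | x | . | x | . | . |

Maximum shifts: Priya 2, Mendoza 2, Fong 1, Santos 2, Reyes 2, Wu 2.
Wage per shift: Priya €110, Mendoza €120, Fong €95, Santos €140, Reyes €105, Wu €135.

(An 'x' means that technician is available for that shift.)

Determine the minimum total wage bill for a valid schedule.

€1175

Picking the cheapest available technician for each shift independently would cost €1035, but that ignores the shift limits.
An optimal schedule: Fri morning→Mendoza+Santos, Fri afternoon→Fong, Fri evening→Priya, Sat morning→Wu, Sat afternoon→Reyes, Sat evening→Reyes+Wu, Sun morning→Priya, Sun afternoon→Mendoza.
Total: 120 + 140 + 95 + 110 + 135 + 105 + 105 + 135 + 110 + 120 = €1175.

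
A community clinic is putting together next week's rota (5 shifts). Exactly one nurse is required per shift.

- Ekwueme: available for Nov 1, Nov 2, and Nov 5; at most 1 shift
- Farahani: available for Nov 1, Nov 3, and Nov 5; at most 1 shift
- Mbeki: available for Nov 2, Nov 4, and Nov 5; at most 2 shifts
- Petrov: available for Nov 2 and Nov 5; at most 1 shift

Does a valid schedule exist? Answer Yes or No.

Yes

Nov 3 can only be covered by Farahani, so that assignment is forced.
Nov 4 can only be covered by Mbeki, so that assignment is forced.
One valid schedule: Nov 1→Ekwueme, Nov 2→Mbeki, Nov 3→Farahani, Nov 4→Mbeki, Nov 5→Petrov.
Loads: Ekwueme 1/1, Farahani 1/1, Mbeki 2/2, Petrov 1/1 — all within limits.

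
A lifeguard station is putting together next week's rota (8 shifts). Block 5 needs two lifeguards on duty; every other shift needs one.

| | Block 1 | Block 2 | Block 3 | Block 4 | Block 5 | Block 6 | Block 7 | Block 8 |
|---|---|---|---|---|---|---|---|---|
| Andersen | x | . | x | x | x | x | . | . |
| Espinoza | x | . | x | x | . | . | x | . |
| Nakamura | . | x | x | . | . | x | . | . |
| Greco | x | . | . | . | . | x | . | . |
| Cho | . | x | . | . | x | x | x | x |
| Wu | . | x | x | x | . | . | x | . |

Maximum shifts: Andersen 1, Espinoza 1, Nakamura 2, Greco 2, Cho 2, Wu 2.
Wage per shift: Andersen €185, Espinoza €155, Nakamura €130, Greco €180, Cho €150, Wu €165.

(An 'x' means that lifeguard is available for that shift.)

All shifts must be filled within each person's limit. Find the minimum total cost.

€1410

Block 5 can only be covered by Andersen and Cho, so that assignment is forced.
Block 8 can only be covered by Cho, so that assignment is forced.
Picking the cheapest available lifeguard for each shift independently would cost €1335, but that ignores the shift limits.
An optimal schedule: Block 1→Espinoza, Block 2→Nakamura, Block 3→Nakamura, Block 4→Wu, Block 5→Andersen+Cho, Block 6→Greco, Block 7→Wu, Block 8→Cho.
Total: 155 + 130 + 130 + 165 + 185 + 150 + 180 + 165 + 150 = €1410.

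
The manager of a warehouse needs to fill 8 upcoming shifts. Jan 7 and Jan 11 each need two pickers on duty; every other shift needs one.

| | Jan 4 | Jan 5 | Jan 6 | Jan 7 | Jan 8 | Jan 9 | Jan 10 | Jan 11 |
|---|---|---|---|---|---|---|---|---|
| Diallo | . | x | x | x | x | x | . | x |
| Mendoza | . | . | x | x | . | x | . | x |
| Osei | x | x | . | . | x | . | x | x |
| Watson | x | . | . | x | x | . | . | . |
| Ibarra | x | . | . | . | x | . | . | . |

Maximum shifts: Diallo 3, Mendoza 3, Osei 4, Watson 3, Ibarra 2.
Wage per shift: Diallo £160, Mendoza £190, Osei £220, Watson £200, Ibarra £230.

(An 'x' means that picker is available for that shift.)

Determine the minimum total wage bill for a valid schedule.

£1870

Jan 10 can only be covered by Osei, so that assignment is forced.
Picking the cheapest available picker for each shift independently would cost £1760, but that ignores the shift limits.
An optimal schedule: Jan 4→Watson, Jan 5→Diallo, Jan 6→Diallo, Jan 7→Mendoza+Watson, Jan 8→Watson, Jan 9→Mendoza, Jan 10→Osei, Jan 11→Diallo+Mendoza.
Total: 200 + 160 + 160 + 190 + 200 + 200 + 190 + 220 + 160 + 190 = £1870.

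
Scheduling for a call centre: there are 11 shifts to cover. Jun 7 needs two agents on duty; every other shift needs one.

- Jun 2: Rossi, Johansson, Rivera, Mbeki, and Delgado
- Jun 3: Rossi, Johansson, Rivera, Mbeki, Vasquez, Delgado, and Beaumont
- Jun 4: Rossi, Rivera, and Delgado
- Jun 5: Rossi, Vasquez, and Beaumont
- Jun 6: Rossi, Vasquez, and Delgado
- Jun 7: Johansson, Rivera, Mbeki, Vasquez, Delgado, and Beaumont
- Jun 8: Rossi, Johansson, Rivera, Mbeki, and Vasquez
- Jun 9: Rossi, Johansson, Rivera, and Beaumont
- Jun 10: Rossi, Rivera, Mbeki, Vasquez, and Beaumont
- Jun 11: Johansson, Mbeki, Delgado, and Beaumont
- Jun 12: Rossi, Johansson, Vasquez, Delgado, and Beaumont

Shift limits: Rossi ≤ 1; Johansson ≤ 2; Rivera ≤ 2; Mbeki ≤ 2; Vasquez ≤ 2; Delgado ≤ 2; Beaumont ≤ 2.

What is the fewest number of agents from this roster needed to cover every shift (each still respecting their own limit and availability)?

12 slots to fill and no one can take more than 2, so at least ⌈12/2⌉ = 6 agents are needed.
Johansson, Rivera, Mbeki, Vasquez, Delgado, and Beaumont alone can cover everything: Jun 2→Johansson, Jun 3→Beaumont, Jun 4→Rivera, Jun 5→Vasquez, Jun 6→Vasquez, Jun 7→Delgado+Beaumont, Jun 8→Rivera, Jun 9→Johansson, Jun 10→Mbeki, Jun 11→Mbeki, Jun 12→Delgado.

6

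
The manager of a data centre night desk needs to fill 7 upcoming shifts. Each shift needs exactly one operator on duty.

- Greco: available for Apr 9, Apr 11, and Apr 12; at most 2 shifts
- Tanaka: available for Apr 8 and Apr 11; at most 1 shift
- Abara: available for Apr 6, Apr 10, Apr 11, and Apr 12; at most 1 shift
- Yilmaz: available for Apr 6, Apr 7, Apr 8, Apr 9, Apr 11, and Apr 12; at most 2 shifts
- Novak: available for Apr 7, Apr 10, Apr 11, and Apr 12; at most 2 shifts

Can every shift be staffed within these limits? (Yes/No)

Yes

One valid schedule: Apr 6→Abara, Apr 7→Yilmaz, Apr 8→Tanaka, Apr 9→Greco, Apr 10→Novak, Apr 11→Yilmaz, Apr 12→Greco.
Loads: Greco 2/2, Tanaka 1/1, Abara 1/1, Yilmaz 2/2, Novak 1/2 — all within limits.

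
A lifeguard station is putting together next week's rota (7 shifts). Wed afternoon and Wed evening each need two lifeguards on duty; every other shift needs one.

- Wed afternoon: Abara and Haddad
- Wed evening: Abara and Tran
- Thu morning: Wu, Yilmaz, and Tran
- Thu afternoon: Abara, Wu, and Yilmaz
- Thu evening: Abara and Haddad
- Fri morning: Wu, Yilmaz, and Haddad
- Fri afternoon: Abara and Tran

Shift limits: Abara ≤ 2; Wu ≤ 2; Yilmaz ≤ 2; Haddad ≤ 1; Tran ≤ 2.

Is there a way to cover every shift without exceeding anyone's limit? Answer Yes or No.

No

Total capacity is 9 and 9 slots are needed, so capacity alone doesn't rule it out.
Shifts {Wed afternoon, Wed evening, Thu evening} need 5 worker-slots in total, but the lifeguards available for any of those shifts (Abara, Haddad, and Tran) can supply at most 4 among them. So no valid schedule exists.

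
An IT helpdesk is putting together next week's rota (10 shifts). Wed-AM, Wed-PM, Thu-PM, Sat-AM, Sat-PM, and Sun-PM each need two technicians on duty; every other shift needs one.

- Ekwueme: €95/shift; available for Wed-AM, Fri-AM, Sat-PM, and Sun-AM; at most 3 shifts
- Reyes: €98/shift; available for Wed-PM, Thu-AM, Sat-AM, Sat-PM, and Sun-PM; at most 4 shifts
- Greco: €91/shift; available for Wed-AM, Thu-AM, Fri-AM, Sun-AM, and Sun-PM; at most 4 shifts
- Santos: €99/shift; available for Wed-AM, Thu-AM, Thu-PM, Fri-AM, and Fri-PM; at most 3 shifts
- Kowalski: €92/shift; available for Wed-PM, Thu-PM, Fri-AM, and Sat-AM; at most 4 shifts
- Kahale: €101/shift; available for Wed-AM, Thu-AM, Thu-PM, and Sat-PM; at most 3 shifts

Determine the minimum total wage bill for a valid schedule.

Wed-PM can only be covered by Reyes and Kowalski, so that assignment is forced.
Fri-PM can only be covered by Santos, so that assignment is forced.
Sat-AM can only be covered by Reyes and Kowalski, so that assignment is forced.
Picking the cheapest available technician for each shift independently would cost €1511, but that ignores the shift limits.
An optimal schedule: Wed-AM→Greco+Ekwueme, Wed-PM→Kowalski+Reyes, Thu-AM→Greco, Thu-PM→Kowalski+Santos, Fri-AM→Kowalski, Fri-PM→Santos, Sat-AM→Kowalski+Reyes, Sat-PM→Ekwueme+Reyes, Sun-AM→Greco, Sun-PM→Greco+Reyes.
Total: 91 + 95 + 92 + 98 + 91 + 92 + 99 + 92 + 99 + 92 + 98 + 95 + 98 + 91 + 91 + 98 = €1512.

€1512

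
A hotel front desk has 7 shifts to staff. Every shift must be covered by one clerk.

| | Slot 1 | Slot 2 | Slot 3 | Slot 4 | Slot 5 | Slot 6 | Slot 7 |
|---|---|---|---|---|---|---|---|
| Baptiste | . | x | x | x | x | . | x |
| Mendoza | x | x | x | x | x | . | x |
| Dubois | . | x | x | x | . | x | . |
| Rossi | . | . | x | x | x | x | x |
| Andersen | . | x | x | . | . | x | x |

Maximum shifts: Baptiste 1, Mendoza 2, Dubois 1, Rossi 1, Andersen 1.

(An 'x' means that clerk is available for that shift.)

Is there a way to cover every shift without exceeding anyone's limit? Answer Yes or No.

Total capacity is 1+2+1+1+1 = 6 but 7 worker-slots are needed — infeasible.

No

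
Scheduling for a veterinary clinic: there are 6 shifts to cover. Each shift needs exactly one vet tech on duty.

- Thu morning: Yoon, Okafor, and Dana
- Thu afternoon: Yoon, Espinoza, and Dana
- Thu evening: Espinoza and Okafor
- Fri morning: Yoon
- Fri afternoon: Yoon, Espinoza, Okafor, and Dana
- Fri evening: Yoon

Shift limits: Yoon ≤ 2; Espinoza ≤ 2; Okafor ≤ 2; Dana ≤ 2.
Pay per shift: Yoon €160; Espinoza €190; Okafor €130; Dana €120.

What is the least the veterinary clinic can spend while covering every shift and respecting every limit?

€820

Fri morning can only be covered by Yoon, so that assignment is forced.
Fri evening can only be covered by Yoon, so that assignment is forced.
Picking the cheapest available vet tech for each shift independently would cost €810, but that ignores the shift limits.
An optimal schedule: Thu morning→Dana, Thu afternoon→Dana, Thu evening→Okafor, Fri morning→Yoon, Fri afternoon→Okafor, Fri evening→Yoon.
Total: 120 + 120 + 130 + 160 + 130 + 160 = €820.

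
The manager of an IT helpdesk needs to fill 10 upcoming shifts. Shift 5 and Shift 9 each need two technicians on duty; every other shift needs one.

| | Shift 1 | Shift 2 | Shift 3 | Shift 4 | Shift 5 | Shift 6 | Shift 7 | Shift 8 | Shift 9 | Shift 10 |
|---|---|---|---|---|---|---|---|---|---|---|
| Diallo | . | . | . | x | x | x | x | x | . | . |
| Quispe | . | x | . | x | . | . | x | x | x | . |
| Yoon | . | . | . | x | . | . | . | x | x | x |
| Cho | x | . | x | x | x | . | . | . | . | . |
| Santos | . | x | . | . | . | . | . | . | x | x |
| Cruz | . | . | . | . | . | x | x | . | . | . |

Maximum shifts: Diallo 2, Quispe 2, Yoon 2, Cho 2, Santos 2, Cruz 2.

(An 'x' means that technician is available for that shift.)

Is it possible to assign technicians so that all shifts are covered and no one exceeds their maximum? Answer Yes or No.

Total capacity is 12 and 12 slots are needed, so capacity alone doesn't rule it out.
Shifts {Shift 1, Shift 3, Shift 5} need 4 worker-slots in total, but the technicians available for any of those shifts (Diallo and Cho) can supply at most 3 among them. So no valid schedule exists.

No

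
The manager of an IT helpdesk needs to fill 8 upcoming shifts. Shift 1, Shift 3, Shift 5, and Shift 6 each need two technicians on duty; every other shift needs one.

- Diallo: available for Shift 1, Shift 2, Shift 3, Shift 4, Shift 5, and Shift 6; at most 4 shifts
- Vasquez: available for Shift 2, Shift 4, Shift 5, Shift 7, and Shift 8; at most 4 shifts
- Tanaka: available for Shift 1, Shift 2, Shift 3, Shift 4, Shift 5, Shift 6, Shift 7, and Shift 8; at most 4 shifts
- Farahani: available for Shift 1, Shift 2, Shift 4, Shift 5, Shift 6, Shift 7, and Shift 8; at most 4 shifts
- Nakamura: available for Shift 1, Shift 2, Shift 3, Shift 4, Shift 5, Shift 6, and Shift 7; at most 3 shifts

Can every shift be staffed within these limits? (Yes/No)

One valid schedule: Shift 1→Diallo+Tanaka, Shift 2→Diallo, Shift 3→Diallo+Tanaka, Shift 4→Diallo, Shift 5→Vasquez+Tanaka, Shift 6→Tanaka+Farahani, Shift 7→Vasquez, Shift 8→Vasquez.
Loads: Diallo 4/4, Vasquez 3/4, Tanaka 4/4, Farahani 1/4, Nakamura 0/3 — all within limits.

Yes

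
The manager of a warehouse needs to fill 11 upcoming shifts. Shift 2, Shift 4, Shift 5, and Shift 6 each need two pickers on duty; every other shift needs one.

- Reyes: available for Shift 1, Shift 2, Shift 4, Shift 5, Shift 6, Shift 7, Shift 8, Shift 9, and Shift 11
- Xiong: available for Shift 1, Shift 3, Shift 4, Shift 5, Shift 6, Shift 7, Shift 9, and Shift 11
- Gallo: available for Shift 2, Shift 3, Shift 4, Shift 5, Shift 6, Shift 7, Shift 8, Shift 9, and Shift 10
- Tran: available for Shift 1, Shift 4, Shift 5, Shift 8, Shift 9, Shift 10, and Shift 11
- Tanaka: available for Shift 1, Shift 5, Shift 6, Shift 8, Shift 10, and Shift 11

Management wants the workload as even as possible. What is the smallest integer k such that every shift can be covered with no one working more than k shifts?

With 5 pickers and 15 worker-slots to fill, someone must work at least ⌈15/5⌉ = 3 shifts, so k ≥ 3.
k = 3 works: Shift 1→Reyes, Shift 2→Reyes+Gallo, Shift 3→Xiong, Shift 4→Xiong+Tran, Shift 5→Tran+Tanaka, Shift 6→Xiong+Tanaka, Shift 7→Reyes, Shift 8→Gallo, Shift 9→Tran, Shift 10→Gallo, Shift 11→Tanaka.
Loads: Reyes 3, Xiong 3, Gallo 3, Tran 3, Tanaka 3 — all ≤ 3.

3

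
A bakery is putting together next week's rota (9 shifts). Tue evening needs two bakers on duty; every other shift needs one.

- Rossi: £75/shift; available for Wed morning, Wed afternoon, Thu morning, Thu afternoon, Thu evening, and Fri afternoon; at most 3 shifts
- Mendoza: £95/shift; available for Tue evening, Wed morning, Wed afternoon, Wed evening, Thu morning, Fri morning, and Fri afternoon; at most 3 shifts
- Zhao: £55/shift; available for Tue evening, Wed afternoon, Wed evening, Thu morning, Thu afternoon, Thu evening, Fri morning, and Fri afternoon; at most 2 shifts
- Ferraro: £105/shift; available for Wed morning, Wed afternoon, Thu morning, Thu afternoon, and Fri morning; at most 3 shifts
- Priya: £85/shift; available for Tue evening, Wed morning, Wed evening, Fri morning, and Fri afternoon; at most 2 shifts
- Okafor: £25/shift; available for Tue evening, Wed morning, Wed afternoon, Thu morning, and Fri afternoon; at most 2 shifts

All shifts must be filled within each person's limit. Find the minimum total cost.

£650

Picking the cheapest available baker for each shift independently would cost £400, but that ignores the shift limits.
An optimal schedule: Tue evening→Priya+Mendoza, Wed morning→Okafor, Wed afternoon→Okafor, Wed evening→Zhao, Thu morning→Rossi, Thu afternoon→Rossi, Thu evening→Zhao, Fri morning→Priya, Fri afternoon→Rossi.
Total: 85 + 95 + 25 + 25 + 55 + 75 + 75 + 55 + 85 + 75 = £650.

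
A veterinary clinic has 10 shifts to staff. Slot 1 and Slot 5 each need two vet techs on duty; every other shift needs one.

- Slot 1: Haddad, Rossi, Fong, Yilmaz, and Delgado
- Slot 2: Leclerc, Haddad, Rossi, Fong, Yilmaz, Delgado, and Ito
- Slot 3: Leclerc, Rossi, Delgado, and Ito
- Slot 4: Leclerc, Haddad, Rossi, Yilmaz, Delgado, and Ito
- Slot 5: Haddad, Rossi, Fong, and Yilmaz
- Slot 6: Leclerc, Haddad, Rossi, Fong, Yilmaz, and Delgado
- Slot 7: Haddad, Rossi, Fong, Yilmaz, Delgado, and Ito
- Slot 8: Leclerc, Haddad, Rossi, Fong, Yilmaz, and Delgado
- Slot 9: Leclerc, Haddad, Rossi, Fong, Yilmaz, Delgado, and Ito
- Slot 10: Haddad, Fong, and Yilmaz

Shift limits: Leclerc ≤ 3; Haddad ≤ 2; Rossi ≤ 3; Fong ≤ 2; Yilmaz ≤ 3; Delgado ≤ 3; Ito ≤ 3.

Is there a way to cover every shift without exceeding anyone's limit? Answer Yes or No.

One valid schedule: Slot 1→Yilmaz+Delgado, Slot 2→Fong, Slot 3→Leclerc, Slot 4→Leclerc, Slot 5→Haddad+Rossi, Slot 6→Leclerc, Slot 7→Rossi, Slot 8→Rossi, Slot 9→Fong, Slot 10→Haddad.
Loads: Leclerc 3/3, Haddad 2/2, Rossi 3/3, Fong 2/2, Yilmaz 1/3, Delgado 1/3, Ito 0/3 — all within limits.

Yes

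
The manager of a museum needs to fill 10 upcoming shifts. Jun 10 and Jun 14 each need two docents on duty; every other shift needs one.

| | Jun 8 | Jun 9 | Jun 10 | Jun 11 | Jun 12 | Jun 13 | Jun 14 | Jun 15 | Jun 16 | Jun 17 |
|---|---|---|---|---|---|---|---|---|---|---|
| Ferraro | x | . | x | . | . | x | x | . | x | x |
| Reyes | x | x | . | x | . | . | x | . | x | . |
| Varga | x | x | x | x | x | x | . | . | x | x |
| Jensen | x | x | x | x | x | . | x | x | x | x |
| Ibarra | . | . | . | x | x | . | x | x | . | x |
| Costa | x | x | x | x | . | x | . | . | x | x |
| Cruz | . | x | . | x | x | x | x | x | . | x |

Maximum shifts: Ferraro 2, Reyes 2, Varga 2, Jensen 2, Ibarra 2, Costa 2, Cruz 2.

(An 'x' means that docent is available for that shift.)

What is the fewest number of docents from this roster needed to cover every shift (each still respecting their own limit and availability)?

6

12 slots to fill and no one can take more than 2, so at least ⌈12/2⌉ = 6 docents are needed.
Ferraro, Reyes, Varga, Jensen, Ibarra, and Costa alone can cover everything: Jun 8→Ferraro, Jun 9→Reyes, Jun 10→Varga+Costa, Jun 11→Reyes, Jun 12→Varga, Jun 13→Ferraro, Jun 14→Jensen+Ibarra, Jun 15→Jensen, Jun 16→Costa, Jun 17→Ibarra.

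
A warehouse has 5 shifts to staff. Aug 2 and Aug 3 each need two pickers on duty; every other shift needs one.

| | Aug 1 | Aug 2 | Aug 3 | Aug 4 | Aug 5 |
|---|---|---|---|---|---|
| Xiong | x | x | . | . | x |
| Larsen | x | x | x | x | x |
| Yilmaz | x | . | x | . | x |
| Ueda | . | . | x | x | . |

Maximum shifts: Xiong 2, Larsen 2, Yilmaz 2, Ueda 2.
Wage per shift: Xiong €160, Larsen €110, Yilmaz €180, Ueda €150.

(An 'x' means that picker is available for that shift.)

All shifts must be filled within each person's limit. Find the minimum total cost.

Aug 2 can only be covered by Xiong and Larsen, so that assignment is forced.
Picking the cheapest available picker for each shift independently would cost €860, but that ignores the shift limits.
An optimal schedule: Aug 1→Larsen, Aug 2→Larsen+Xiong, Aug 3→Ueda+Yilmaz, Aug 4→Ueda, Aug 5→Xiong.
Total: 110 + 110 + 160 + 150 + 180 + 150 + 160 = €1020.

€1020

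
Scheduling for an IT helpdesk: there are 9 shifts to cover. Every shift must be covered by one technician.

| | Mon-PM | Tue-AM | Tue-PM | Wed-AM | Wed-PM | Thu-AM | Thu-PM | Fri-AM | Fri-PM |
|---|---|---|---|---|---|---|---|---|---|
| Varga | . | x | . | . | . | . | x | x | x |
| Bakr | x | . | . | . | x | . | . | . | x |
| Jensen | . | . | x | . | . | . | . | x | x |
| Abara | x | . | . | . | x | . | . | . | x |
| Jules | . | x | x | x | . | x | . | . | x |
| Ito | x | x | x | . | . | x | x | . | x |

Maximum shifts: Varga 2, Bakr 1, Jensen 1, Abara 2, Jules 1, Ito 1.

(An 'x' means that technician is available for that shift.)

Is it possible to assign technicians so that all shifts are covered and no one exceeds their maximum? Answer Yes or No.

Total capacity is 2+1+1+2+1+1 = 8 but 9 worker-slots are needed — infeasible.

No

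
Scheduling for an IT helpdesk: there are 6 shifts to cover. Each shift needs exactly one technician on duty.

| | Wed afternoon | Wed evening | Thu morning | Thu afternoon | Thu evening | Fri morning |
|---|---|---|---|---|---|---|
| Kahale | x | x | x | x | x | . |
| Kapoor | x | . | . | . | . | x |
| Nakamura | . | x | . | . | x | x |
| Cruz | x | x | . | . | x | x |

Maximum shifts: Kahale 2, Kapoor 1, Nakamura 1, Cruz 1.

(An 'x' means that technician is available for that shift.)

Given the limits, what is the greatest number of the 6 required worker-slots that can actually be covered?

Total capacity across all technicians is 2+1+1+1 = 5, and 6 slots are needed, so at most 5 can be filled.
An assignment achieving 5: Wed afternoon→Kapoor, Wed evening→Nakamura, Thu morning→Kahale, Thu afternoon→Kahale, Thu evening→Cruz.
Loads: Kahale 2/2, Kapoor 1/1, Nakamura 1/1, Cruz 1/1.

5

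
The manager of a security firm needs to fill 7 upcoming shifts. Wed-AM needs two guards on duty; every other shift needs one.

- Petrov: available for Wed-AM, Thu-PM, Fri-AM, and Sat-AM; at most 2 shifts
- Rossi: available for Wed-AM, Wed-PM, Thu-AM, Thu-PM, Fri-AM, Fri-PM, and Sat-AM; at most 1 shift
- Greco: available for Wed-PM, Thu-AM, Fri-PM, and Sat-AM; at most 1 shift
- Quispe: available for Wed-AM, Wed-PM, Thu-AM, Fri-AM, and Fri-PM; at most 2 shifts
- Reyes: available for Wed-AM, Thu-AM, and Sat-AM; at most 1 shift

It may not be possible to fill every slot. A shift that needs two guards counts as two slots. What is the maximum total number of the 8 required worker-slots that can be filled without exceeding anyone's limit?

7

Total capacity across all guards is 2+1+1+2+1 = 7, and 8 slots are needed, so at most 7 can be filled.
An assignment achieving 7: Wed-AM→Quispe+Reyes, Wed-PM→Rossi, Thu-AM→Quispe, Thu-PM→Petrov, Fri-AM→Petrov, Fri-PM→Greco.
Loads: Petrov 2/2, Rossi 1/1, Greco 1/1, Quispe 2/2, Reyes 1/1.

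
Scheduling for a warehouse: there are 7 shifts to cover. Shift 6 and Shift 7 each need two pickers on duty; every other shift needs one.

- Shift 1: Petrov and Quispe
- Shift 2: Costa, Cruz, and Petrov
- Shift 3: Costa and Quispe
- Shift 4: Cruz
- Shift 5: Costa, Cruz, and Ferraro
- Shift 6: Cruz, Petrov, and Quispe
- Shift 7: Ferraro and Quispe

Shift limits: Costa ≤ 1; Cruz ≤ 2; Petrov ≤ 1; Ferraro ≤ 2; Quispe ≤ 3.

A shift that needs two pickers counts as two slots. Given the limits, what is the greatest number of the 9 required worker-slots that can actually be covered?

Total capacity across all pickers is 1+2+1+2+3 = 9, and 9 slots are needed, so at most 9 can be filled.
An assignment achieving 9: Shift 1→Petrov, Shift 2→Costa, Shift 3→Quispe, Shift 4→Cruz, Shift 5→Ferraro, Shift 6→Cruz+Quispe, Shift 7→Ferraro+Quispe.
Loads: Costa 1/1, Cruz 2/2, Petrov 1/1, Ferraro 2/2, Quispe 3/3.

9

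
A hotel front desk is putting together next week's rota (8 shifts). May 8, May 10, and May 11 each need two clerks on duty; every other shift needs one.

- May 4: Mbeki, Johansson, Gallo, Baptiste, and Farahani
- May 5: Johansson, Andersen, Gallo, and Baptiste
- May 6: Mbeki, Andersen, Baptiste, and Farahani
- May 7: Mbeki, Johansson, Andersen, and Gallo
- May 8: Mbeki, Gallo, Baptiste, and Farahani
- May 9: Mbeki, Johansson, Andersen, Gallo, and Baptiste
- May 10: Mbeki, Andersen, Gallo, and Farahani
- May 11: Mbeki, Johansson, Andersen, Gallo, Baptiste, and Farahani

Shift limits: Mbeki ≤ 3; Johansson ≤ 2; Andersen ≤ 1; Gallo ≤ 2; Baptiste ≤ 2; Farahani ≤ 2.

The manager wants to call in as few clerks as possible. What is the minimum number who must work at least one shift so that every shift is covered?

5

11 slots to fill and no one can take more than 3, so at least ⌈11/3⌉ = 4 clerks are needed.
Any 4 clerks together have capacity at most 3+2+2+2 = 9 < 11 slots, so 4 can never suffice.
Mbeki, Johansson, Gallo, Baptiste, and Farahani alone can cover everything: May 4→Gallo, May 5→Johansson, May 6→Mbeki, May 7→Mbeki, May 8→Baptiste+Farahani, May 9→Johansson, May 10→Mbeki+Gallo, May 11→Baptiste+Farahani.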